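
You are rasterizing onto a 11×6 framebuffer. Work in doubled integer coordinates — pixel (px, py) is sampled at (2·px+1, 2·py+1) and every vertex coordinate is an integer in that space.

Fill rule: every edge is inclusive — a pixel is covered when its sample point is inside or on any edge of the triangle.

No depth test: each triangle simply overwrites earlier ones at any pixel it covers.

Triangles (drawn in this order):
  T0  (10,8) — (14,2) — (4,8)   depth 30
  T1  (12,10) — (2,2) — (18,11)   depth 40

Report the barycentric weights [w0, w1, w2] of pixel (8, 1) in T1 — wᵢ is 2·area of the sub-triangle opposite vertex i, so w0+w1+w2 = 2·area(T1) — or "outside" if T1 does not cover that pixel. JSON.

T0:
  2·area = 36  (B↔C swapped to make it positive)
  edge (10, 8)→(4, 8): d=(-6,0) inclusive
  edge (4, 8)→(14, 2): d=(10,-6) inclusive
  edge (14, 2)→(10, 8): d=(-4,6) inclusive
    (6,1)@(13, 3): e=[30,4,2] → █
    (7,1)@(15, 3): e=[30,16,-10] → ·
    (4,2)@(9, 5): e=[18,0,18] → █  [on edge]
    (5,2)@(11, 5): e=[18,12,6] → █
    (6,2)@(13, 5): e=[18,24,-6] → ·
    (3,3)@(7, 7): e=[6,8,22] → █
    (5,3)@(11, 7): e=[6,32,-2] → ·
    (3,4)@(7, 9): e=[-6,28,14] → ·
    (4,4)@(9, 9): e=[-6,40,2] → ·
  covered (5 px):
    · · · · · · · · · · ·
    · · · · · · █ · · · ·
    · · · · █ █ · · · · ·
    · · · █ █ · · · · · ·
    · · · · · · · · · · ·
    · · · · · · · · · · ·
T1:
  2·area = 38
  edge (12, 10)→(2, 2): d=(-10,-8) inclusive
  edge (2, 2)→(18, 11): d=(16,9) inclusive
  edge (18, 11)→(12, 10): d=(-6,-1) inclusive
    (3,2)@(7, 5): e=[10,3,25] → █
    (4,2)@(9, 5): e=[26,-15,27] → ·
    (3,3)@(7, 7): e=[-10,35,13] → ·
    (4,3)@(9, 7): e=[6,17,15] → █
    (5,3)@(11, 7): e=[22,-1,17] → ·
    (4,4)@(9, 9): e=[-14,49,3] → ·
    (5,4)@(11, 9): e=[2,31,5] → █
    (6,4)@(13, 9): e=[18,13,7] → █
    (7,4)@(15, 9): e=[34,-5,9] → ·
    (5,5)@(11, 11): e=[-18,63,-7] → ·
    (6,5)@(13, 11): e=[-2,45,-5] → ·
  covered (4 px):
    · · · · · · · · · · ·
    · · · · · · · · · · ·
    · · · █ · · · · · · ·
    · · · · █ · · · · · ·
    · · · · · █ █ · · · ·
    · · · · · · · · · · ·

Final: "outside"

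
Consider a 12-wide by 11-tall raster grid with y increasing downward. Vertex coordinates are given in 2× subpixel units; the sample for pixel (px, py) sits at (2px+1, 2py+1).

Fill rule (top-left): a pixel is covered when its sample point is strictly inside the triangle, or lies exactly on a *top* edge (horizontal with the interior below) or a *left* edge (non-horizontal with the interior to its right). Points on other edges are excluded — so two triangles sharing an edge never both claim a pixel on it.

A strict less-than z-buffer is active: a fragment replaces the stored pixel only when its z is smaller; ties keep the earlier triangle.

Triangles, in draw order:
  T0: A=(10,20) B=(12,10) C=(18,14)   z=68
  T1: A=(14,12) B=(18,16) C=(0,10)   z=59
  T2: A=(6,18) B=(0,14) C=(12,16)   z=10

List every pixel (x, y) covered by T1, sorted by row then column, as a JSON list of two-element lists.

T0:
  2·area = 68
  edge (10, 20)→(12, 10): d=(2,-10) top-left  bias=+0
  edge (12, 10)→(18, 14): d=(6,4) right/bottom  bias=-1
  edge (18, 14)→(10, 20): d=(-8,6) right/bottom  bias=-1
    (6,2)@(13, 5): e=[0,-34,102] → .  [on edge]
    (6,5)@(13, 11): e=[12,2,54] → X
    (7,5)@(15, 11): e=[32,-6,42] → .
    (6,6)@(13, 13): e=[16,14,38] → X
    (7,6)@(15, 13): e=[36,6,26] → X
    (8,6)@(17, 13): e=[56,-2,14] → .
    (5,7)@(11, 15): e=[0,34,34] → X  [on edge]
    (8,7)@(17, 15): e=[60,10,-2] → .
    (5,8)@(11, 17): e=[4,46,18] → X
    (7,8)@(15, 17): e=[44,30,-6] → .
    (5,9)@(11, 19): e=[8,58,2] → X
    (6,9)@(13, 19): e=[28,50,-10] → .
  covered (9 px):
    . . . . . . . . . . . .
    . . . . . . . . . . . .
    . . . . . . . . . . . .
    . . . . . . . . . . . .
    . . . . . . . . . . . .
    . . . . . . X . . . . .
    . . . . . . X X . . . .
    . . . . . X X X . . . .
    . . . . . X X . . . . .
    . . . . . X . . . . . .
    . . . . . . . . . . . .
T1:
  2·area = 48
  edge (14, 12)→(18, 16): d=(4,4) right/bottom  bias=-1
  edge (18, 16)→(0, 10): d=(-18,-6) top-left  bias=+0
  edge (0, 10)→(14, 12): d=(14,2) right/bottom  bias=-1
    (1,0)@(3, 1): e=[0,180,-132] → .  [on edge]
    (2,1)@(5, 3): e=[0,156,-108] → .  [on edge]
    (3,2)@(7, 5): e=[0,132,-84] → .  [on edge]
    (4,3)@(9, 7): e=[0,108,-60] → .  [on edge]
    (5,4)@(11, 9): e=[0,84,-36] → .  [on edge]
    (1,5)@(3, 11): e=[40,0,8] → X  [on edge]
    (2,5)@(5, 11): e=[32,12,4] → X
    (3,5)@(7, 11): e=[24,24,0] → .  [on edge]
    (6,5)@(13, 11): e=[0,60,-12] → .  [on edge]
    (1,6)@(3, 13): e=[48,-36,36] → .
    (2,6)@(5, 13): e=[40,-24,32] → .
    (4,6)@(9, 13): e=[24,0,24] → X  [on edge]
    (7,6)@(15, 13): e=[0,36,12] → .  [on edge]
    (10,6)@(21, 13): e=[-24,72,0] → .  [on edge]
    (7,7)@(15, 15): e=[8,0,40] → X  [on edge]
    (8,7)@(17, 15): e=[0,12,36] → .  [on edge]
    (9,8)@(19, 17): e=[0,-12,60] → .  [on edge]
    (10,8)@(21, 17): e=[-8,0,56] → .  [on edge]
    (10,9)@(21, 19): e=[0,-36,84] → .  [on edge]
    (11,10)@(23, 21): e=[0,-60,108] → .  [on edge]
  covered (6 px):
    . . . . . . . . . . . .
    . . . . . . . . . . . .
    . . . . . . . . . . . .
    . . . . . . . . . . . .
    . . . . . . . . . . . .
    . X X . . . . . . . . .
    . . . . X X X . . . . .
    . . . . . . . X . . . .
    . . . . . . . . . . . .
    . . . . . . . . . . . .
    . . . . . . . . . . . .
T2:
  2·area = 36
  edge (6, 18)→(0, 14): d=(-6,-4) top-left  bias=+0
  edge (0, 14)→(12, 16): d=(12,2) right/bottom  bias=-1
  edge (12, 16)→(6, 18): d=(-6,2) right/bottom  bias=-1
    (10,6)@(21, 13): e=[90,-54,0] → .  [on edge]
    (1,7)@(3, 15): e=[6,6,24] → X
    (2,7)@(5, 15): e=[14,2,20] → X
    (3,7)@(7, 15): e=[22,-2,16] → .
    (7,7)@(15, 15): e=[54,-18,0] → .  [on edge]
    (1,8)@(3, 17): e=[-6,30,12] → .
    (2,8)@(5, 17): e=[2,26,8] → X
    (3,8)@(7, 17): e=[10,22,4] → X
    (4,8)@(9, 17): e=[18,18,0] → .  [on edge]
    (1,9)@(3, 19): e=[-18,54,0] → .  [on edge]
    (2,9)@(5, 19): e=[-10,50,-4] → .
    (3,9)@(7, 19): e=[-2,46,-8] → .
  covered (4 px):
    . . . . . . . . . . . .
    . . . . . . . . . . . .
    . . . . . . . . . . . .
    . . . . . . . . . . . .
    . . . . . . . . . . . .
    . . . . . . . . . . . .
    . . . . . . . . . . . .
    . X X . . . . . . . . .
    . . X X . . . . . . . .
    . . . . . . . . . . . .
    . . . . . . . . . . . .

Answer: [[1,5],[2,5],[4,6],[5,6],[6,6],[7,7]]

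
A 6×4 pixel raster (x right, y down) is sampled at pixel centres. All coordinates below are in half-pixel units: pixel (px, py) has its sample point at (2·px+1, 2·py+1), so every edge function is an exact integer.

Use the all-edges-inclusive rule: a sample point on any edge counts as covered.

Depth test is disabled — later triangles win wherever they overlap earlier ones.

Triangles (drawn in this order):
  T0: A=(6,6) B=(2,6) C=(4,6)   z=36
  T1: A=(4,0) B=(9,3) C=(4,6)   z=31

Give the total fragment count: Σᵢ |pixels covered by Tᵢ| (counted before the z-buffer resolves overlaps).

T0:
  degenerate (2·area = 0) — covers nothing
T1:
  2·area = 30
  edge (4, 0)→(9, 3): d=(5,3) inclusive
  edge (9, 3)→(4, 6): d=(-5,3) inclusive
  edge (4, 6)→(4, 0): d=(0,-6) inclusive
    (2,0)@(5, 1): e=[2,22,6] → █
    (3,0)@(7, 1): e=[-4,16,18] → ·
    (2,1)@(5, 3): e=[12,12,6] → █
    (3,1)@(7, 3): e=[6,6,18] → █
    (4,1)@(9, 3): e=[0,0,30] → █  [on edge]
    (5,1)@(11, 3): e=[-6,-6,42] → ·
    (2,2)@(5, 5): e=[22,2,6] → █
    (3,2)@(7, 5): e=[16,-4,18] → ·
    (4,2)@(9, 5): e=[10,-10,30] → ·
    (2,3)@(5, 7): e=[32,-8,6] → ·
  covered (5 px):
    · · █ · · ·
    · · █ █ █ ·
    · · █ · · ·
    · · · · · ·

Result: 5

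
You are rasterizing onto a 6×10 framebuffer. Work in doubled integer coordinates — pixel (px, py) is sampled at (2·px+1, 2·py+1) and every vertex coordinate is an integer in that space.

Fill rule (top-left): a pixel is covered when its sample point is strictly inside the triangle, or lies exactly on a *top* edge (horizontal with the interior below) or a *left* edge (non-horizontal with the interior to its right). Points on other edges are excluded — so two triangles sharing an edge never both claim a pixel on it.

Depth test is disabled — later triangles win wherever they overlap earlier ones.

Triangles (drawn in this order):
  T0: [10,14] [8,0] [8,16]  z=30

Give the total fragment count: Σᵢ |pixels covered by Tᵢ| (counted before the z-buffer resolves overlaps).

T0:
  2·area = 32  (B↔C swapped to make it positive)
  edge (10, 14)→(8, 16): d=(-2,2) right/bottom  bias=-1
  edge (8, 16)→(8, 0): d=(0,-16) top-left  bias=+0
  edge (8, 0)→(10, 14): d=(2,14) right/bottom  bias=-1
    (4,3)@(9, 7): e=[16,16,0] → .  [on edge]
    (4,4)@(9, 9): e=[12,16,4] → X
    (5,4)@(11, 9): e=[8,48,-24] → .
    (4,5)@(9, 11): e=[8,16,8] → X
    (5,5)@(11, 11): e=[4,48,-20] → .
    (4,6)@(9, 13): e=[4,16,12] → X
    (5,6)@(11, 13): e=[0,48,-16] → .  [on edge]
    (4,7)@(9, 15): e=[0,16,16] → .  [on edge]
    (3,8)@(7, 17): e=[0,-16,48] → .  [on edge]
    (2,9)@(5, 19): e=[0,-48,80] → .  [on edge]
  covered (3 px):
    . . . . . .
    . . . . . .
    . . . . . .
    . . . . . .
    . . . . X .
    . . . . X .
    . . . . X .
    . . . . . .
    . . . . . .
    . . . . . .

Result: 3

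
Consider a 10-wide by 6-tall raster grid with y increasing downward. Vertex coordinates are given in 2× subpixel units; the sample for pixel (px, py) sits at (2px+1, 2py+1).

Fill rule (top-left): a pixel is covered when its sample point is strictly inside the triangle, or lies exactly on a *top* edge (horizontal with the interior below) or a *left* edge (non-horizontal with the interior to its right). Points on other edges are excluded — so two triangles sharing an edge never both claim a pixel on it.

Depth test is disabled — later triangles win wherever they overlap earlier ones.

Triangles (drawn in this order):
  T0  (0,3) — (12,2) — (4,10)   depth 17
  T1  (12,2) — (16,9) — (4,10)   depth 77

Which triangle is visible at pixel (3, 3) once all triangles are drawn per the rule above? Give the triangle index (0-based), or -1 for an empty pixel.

T0:
  2·area = 88
  edge (0, 3)→(12, 2): d=(12,-1) top-left  bias=+0
  edge (12, 2)→(4, 10): d=(-8,8) right/bottom  bias=-1
  edge (4, 10)→(0, 3): d=(-4,-7) top-left  bias=+0
    (6,0)@(13, 1): e=[-11,0,99] → ·  [on edge]
    (0,1)@(1, 3): e=[1,80,7] → █
    (1,1)@(3, 3): e=[3,64,21] → █
    (2,1)@(5, 3): e=[5,48,35] → █
    (3,1)@(7, 3): e=[7,32,49] → █
    (4,1)@(9, 3): e=[9,16,63] → █
    (5,1)@(11, 3): e=[11,0,77] → ·  [on edge]
    (0,2)@(1, 5): e=[25,64,-1] → ·
    (1,2)@(3, 5): e=[27,48,13] → █
    (4,2)@(9, 5): e=[33,0,55] → ·  [on edge]
    (1,3)@(3, 7): e=[51,32,5] → █
    (3,3)@(7, 7): e=[55,0,33] → ·  [on edge]
    (2,4)@(5, 9): e=[77,0,11] → ·  [on edge]
    (1,5)@(3, 11): e=[99,0,-11] → ·  [on edge]
  covered (10 px):
    · · · · · · · · · ·
    █ █ █ █ █ · · · · ·
    · █ █ █ · · · · · ·
    · █ █ · · · · · · ·
    · · · · · · · · · ·
    · · · · · · · · · ·
T1:
  2·area = 88
  edge (12, 2)→(16, 9): d=(4,7) right/bottom  bias=-1
  edge (16, 9)→(4, 10): d=(-12,1) right/bottom  bias=-1
  edge (4, 10)→(12, 2): d=(8,-8) top-left  bias=+0
    (6,0)@(13, 1): e=[-11,99,0] → ·  [on edge]
    (5,1)@(11, 3): e=[11,77,0] → █  [on edge]
    (6,1)@(13, 3): e=[-3,75,16] → ·
    (4,2)@(9, 5): e=[33,55,0] → █  [on edge]
    (6,2)@(13, 5): e=[5,51,32] → █
    (7,2)@(15, 5): e=[-9,49,48] → ·
    (3,3)@(7, 7): e=[55,33,0] → █  [on edge]
    (7,3)@(15, 7): e=[-1,25,64] → ·
    (2,4)@(5, 9): e=[77,11,0] → █  [on edge]
    (7,4)@(15, 9): e=[7,1,80] → █
    (8,4)@(17, 9): e=[-7,-1,96] → ·
    (1,5)@(3, 11): e=[99,-11,0] → ·  [on edge]
  covered (14 px):
    · · · · · · · · · ·
    · · · · · █ · · · ·
    · · · · █ █ █ · · ·
    · · · █ █ █ █ · · ·
    · · █ █ █ █ █ █ · ·
    · · · · · · · · · ·

Z-buffer (winner per pixel, '.' = empty):
  . . . . . . . . . .
  0 0 0 0 0 1 . . . .
  . 0 0 0 1 1 1 . . .
  . 0 0 1 1 1 1 . . .
  . . 1 1 1 1 1 1 . .
  . . . . . . . . . .

Answer: 1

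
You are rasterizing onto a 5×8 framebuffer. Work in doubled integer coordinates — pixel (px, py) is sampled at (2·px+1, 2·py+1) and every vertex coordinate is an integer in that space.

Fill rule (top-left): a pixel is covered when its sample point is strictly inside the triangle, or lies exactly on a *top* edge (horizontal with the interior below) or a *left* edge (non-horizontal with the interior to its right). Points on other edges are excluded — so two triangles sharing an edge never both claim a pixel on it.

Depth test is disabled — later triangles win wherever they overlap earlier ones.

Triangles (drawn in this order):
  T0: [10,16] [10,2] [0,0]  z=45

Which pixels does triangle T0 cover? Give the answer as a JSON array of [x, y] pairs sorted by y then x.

T0:
  2·area = 140  (B↔C swapped to make it positive)
  edge (10, 16)→(0, 0): d=(-10,-16) top-left  bias=+0
  edge (0, 0)→(10, 2): d=(10,2) right/bottom  bias=-1
  edge (10, 2)→(10, 16): d=(0,14) right/bottom  bias=-1
    (0,0)@(1, 1): e=[6,8,126] → X
    (1,0)@(3, 1): e=[38,4,98] → X
    (2,0)@(5, 1): e=[70,0,70] → .  [on edge]
    (0,1)@(1, 3): e=[-14,28,126] → .
    (1,1)@(3, 3): e=[18,24,98] → X
    (2,1)@(5, 3): e=[50,20,70] → X
    (3,1)@(7, 3): e=[82,16,42] → X
    (4,1)@(9, 3): e=[114,12,14] → X
    (1,2)@(3, 5): e=[-2,44,98] → .
    (2,2)@(5, 5): e=[30,40,70] → X
    (2,3)@(5, 7): e=[10,60,70] → X
    (2,4)@(5, 9): e=[-10,80,70] → .
  covered (17 px):
    X X . . .
    . X X X X
    . . X X X
    . . X X X
    . . . X X
    . . . X X
    . . . . X
    . . . . .

Result: [[0,0],[1,0],[1,1],[2,1],[3,1],[4,1],[2,2],[3,2],[4,2],[2,3],[3,3],[4,3],[3,4],[4,4],[3,5],[4,5],[4,6]]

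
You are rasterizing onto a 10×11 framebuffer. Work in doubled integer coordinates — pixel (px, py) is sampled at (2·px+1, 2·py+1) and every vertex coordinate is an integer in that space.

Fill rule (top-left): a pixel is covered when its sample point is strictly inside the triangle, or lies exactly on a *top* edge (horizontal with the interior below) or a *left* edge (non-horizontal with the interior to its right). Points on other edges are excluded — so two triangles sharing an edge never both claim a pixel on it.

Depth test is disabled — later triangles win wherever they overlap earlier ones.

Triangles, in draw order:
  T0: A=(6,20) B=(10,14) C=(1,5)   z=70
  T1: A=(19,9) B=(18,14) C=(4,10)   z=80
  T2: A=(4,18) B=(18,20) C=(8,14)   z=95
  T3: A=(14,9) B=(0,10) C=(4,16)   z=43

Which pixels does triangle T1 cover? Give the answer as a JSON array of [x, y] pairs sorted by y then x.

T0:
  2·area = 90  (B↔C swapped to make it positive)
  edge (6, 20)→(1, 5): d=(-5,-15) top-left  bias=+0
  edge (1, 5)→(10, 14): d=(9,9) right/bottom  bias=-1
  edge (10, 14)→(6, 20): d=(-4,6) right/bottom  bias=-1
    (0,2)@(1, 5): e=[0,0,90] → ·  [on edge]
    (1,3)@(3, 7): e=[20,0,70] → ·  [on edge]
    (1,4)@(3, 9): e=[10,18,62] → █
    (2,4)@(5, 9): e=[40,0,50] → ·  [on edge]
    (1,5)@(3, 11): e=[0,36,54] → █  [on edge]
    (2,5)@(5, 11): e=[30,18,42] → █
    (3,5)@(7, 11): e=[60,0,30] → ·  [on edge]
    (1,6)@(3, 13): e=[-10,54,46] → ·
    (2,6)@(5, 13): e=[20,36,34] → █
    (3,6)@(7, 13): e=[50,18,22] → █
    (4,6)@(9, 13): e=[80,0,10] → ·  [on edge]
    (2,7)@(5, 15): e=[10,54,26] → █
    (5,7)@(11, 15): e=[100,0,-10] → ·  [on edge]
    (2,8)@(5, 17): e=[0,72,18] → █  [on edge]
    (6,8)@(13, 17): e=[120,0,-30] → ·  [on edge]
    (7,9)@(15, 19): e=[140,0,-50] → ·  [on edge]
    (8,10)@(17, 21): e=[160,0,-70] → ·  [on edge]
  covered (10 px):
    · · · · · · · · · ·
    · · · · · · · · · ·
    · · · · · · · · · ·
    · · · · · · · · · ·
    · █ · · · · · · · ·
    · █ █ · · · · · · ·
    · · █ █ · · · · · ·
    · · █ █ █ · · · · ·
    · · █ █ · · · · · ·
    · · · · · · · · · ·
    · · · · · · · · · ·
T1:
  2·area = 74
  edge (19, 9)→(18, 14): d=(-1,5) right/bottom  bias=-1
  edge (18, 14)→(4, 10): d=(-14,-4) top-left  bias=+0
  edge (4, 10)→(19, 9): d=(15,-1) top-left  bias=+0
    (9,4)@(19, 9): e=[0,74,0] → ·  [on edge]
    (4,5)@(9, 11): e=[48,6,20] → █
    (5,5)@(11, 11): e=[38,14,22] → █
    (6,5)@(13, 11): e=[28,22,24] → █
    (7,5)@(15, 11): e=[18,30,26] → █
    (8,5)@(17, 11): e=[8,38,28] → █
    (9,5)@(19, 11): e=[-2,46,30] → ·
    (4,6)@(9, 13): e=[46,-22,50] → ·
    (5,6)@(11, 13): e=[36,-14,52] → ·
    (6,6)@(13, 13): e=[26,-6,54] → ·
    (7,6)@(15, 13): e=[16,2,56] → █
    (9,6)@(19, 13): e=[-4,18,60] → ·
    (8,9)@(17, 19): e=[0,-74,148] → ·  [on edge]
  covered (7 px):
    · · · · · · · · · ·
    · · · · · · · · · ·
    · · · · · · · · · ·
    · · · · · · · · · ·
    · · · · · · · · · ·
    · · · · █ █ █ █ █ ·
    · · · · · · · █ █ ·
    · · · · · · · · · ·
    · · · · · · · · · ·
    · · · · · · · · · ·
    · · · · · · · · · ·
T2:
  2·area = 64  (B↔C swapped to make it positive)
  edge (4, 18)→(8, 14): d=(4,-4) top-left  bias=+0
  edge (8, 14)→(18, 20): d=(10,6) right/bottom  bias=-1
  edge (18, 20)→(4, 18): d=(-14,-2) top-left  bias=+0
    (9,1)@(19, 3): e=[0,-176,240] → ·  [on edge]
    (8,2)@(17, 5): e=[0,-144,208] → ·  [on edge]
    (7,3)@(15, 7): e=[0,-112,176] → ·  [on edge]
    (6,4)@(13, 9): e=[0,-80,144] → ·  [on edge]
    (1,5)@(3, 11): e=[-32,0,96] → ·  [on edge]
    (5,5)@(11, 11): e=[0,-48,112] → ·  [on edge]
    (4,6)@(9, 13): e=[0,-16,80] → ·  [on edge]
    (3,7)@(7, 15): e=[0,16,48] → █  [on edge]
    (4,7)@(9, 15): e=[8,4,52] → █
    (5,7)@(11, 15): e=[16,-8,56] → ·
    (2,8)@(5, 17): e=[0,48,16] → █  [on edge]
    (5,8)@(11, 17): e=[24,12,28] → █
    (6,8)@(13, 17): e=[32,0,32] → ·  [on edge]
    (1,9)@(3, 19): e=[0,80,-16] → ·  [on edge]
    (5,9)@(11, 19): e=[32,32,0] → █  [on edge]
    (0,10)@(1, 21): e=[0,112,-48] → ·  [on edge]
  covered (9 px):
    · · · · · · · · · ·
    · · · · · · · · · ·
    · · · · · · · · · ·
    · · · · · · · · · ·
    · · · · · · · · · ·
    · · · · · · · · · ·
    · · · · · · · · · ·
    · · · █ █ · · · · ·
    · · █ █ █ █ · · · ·
    · · · · · █ █ █ · ·
    · · · · · · · · · ·
T3:
  2·area = 88  (B↔C swapped to make it positive)
  edge (14, 9)→(4, 16): d=(-10,7) right/bottom  bias=-1
  edge (4, 16)→(0, 10): d=(-4,-6) top-left  bias=+0
  edge (0, 10)→(14, 9): d=(14,-1) top-left  bias=+0
    (0,5)@(1, 11): e=[71,2,15] → █
    (1,5)@(3, 11): e=[57,14,17] → █
    (2,5)@(5, 11): e=[43,26,19] → █
    (3,5)@(7, 11): e=[29,38,21] → █
    (4,5)@(9, 11): e=[15,50,23] → █
    (5,5)@(11, 11): e=[1,62,25] → █
    (6,5)@(13, 11): e=[-13,74,27] → ·
    (0,6)@(1, 13): e=[51,-6,43] → ·
    (1,6)@(3, 13): e=[37,6,45] → █
    (4,6)@(9, 13): e=[-5,42,51] → ·
    (5,6)@(11, 13): e=[-19,54,53] → ·
    (1,7)@(3, 15): e=[17,-2,73] → ·
  covered (10 px):
    · · · · · · · · · ·
    · · · · · · · · · ·
    · · · · · · · · · ·
    · · · · · · · · · ·
    · · · · · · · · · ·
    █ █ █ █ █ █ · · · ·
    · █ █ █ · · · · · ·
    · · █ · · · · · · ·
    · · · · · · · · · ·
    · · · · · · · · · ·
    · · · · · · · · · ·

Answer: [[4,5],[5,5],[6,5],[7,5],[8,5],[7,6],[8,6]]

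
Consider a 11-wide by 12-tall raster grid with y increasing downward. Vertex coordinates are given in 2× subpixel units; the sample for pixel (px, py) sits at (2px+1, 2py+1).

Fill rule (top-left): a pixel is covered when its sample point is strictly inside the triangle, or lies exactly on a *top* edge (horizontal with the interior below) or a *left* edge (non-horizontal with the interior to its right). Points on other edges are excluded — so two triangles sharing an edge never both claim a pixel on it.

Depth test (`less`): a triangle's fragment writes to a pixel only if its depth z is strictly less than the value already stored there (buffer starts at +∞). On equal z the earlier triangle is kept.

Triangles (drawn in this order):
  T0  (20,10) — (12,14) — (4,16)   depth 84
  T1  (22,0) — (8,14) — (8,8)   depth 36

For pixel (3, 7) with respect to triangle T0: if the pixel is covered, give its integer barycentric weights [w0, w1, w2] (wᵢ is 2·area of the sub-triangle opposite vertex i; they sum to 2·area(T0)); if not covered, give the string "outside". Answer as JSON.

T0:
  2·area = 16
  edge (20, 10)→(12, 14): d=(-8,4) right/bottom  bias=-1
  edge (12, 14)→(4, 16): d=(-8,2) right/bottom  bias=-1
  edge (4, 16)→(20, 10): d=(16,-6) top-left  bias=+0
    (6,6)@(13, 13): e=[4,6,6] → X
    (7,6)@(15, 13): e=[-4,2,18] → .
    (3,7)@(7, 15): e=[12,2,2] → X
    (4,7)@(9, 15): e=[4,-2,14] → .
    (6,7)@(13, 15): e=[-12,-10,38] → .
    (3,8)@(7, 17): e=[-4,-14,34] → .
  covered (2 px):
    . . . . . . . . . . .
    . . . . . . . . . . .
    . . . . . . . . . . .
    . . . . . . . . . . .
    . . . . . . . . . . .
    . . . . . . . . . . .
    . . . . . . X . . . .
    . . . X . . . . . . .
    . . . . . . . . . . .
    . . . . . . . . . . .
    . . . . . . . . . . .
    . . . . . . . . . . .
T1:
  2·area = 84
  edge (22, 0)→(8, 14): d=(-14,14) right/bottom  bias=-1
  edge (8, 14)→(8, 8): d=(0,-6) top-left  bias=+0
  edge (8, 8)→(22, 0): d=(14,-8) top-left  bias=+0
    (10,0)@(21, 1): e=[0,78,6] → .  [on edge]
    (8,1)@(17, 3): e=[28,54,2] → X
    (9,1)@(19, 3): e=[0,66,18] → .  [on edge]
    (7,2)@(15, 5): e=[28,42,14] → X
    (8,2)@(17, 5): e=[0,54,30] → .  [on edge]
    (5,3)@(11, 7): e=[56,18,10] → X
    (6,3)@(13, 7): e=[28,30,26] → X
    (7,3)@(15, 7): e=[0,42,42] → .  [on edge]
    (4,4)@(9, 9): e=[56,6,22] → X
    (6,4)@(13, 9): e=[0,30,54] → .  [on edge]
    (4,5)@(9, 11): e=[28,6,50] → X
    (5,5)@(11, 11): e=[0,18,66] → .  [on edge]
    (4,6)@(9, 13): e=[0,6,78] → .  [on edge]
    (3,7)@(7, 15): e=[0,-6,90] → .  [on edge]
    (2,8)@(5, 17): e=[0,-18,102] → .  [on edge]
    (1,9)@(3, 19): e=[0,-30,114] → .  [on edge]
    (0,10)@(1, 21): e=[0,-42,126] → .  [on edge]
  covered (7 px):
    . . . . . . . . . . .
    . . . . . . . . X . .
    . . . . . . . X . . .
    . . . . . X X . . . .
    . . . . X X . . . . .
    . . . . X . . . . . .
    . . . . . . . . . . .
    . . . . . . . . . . .
    . . . . . . . . . . .
    . . . . . . . . . . .
    . . . . . . . . . . .
    . . . . . . . . . . .

Final: [2,2,12]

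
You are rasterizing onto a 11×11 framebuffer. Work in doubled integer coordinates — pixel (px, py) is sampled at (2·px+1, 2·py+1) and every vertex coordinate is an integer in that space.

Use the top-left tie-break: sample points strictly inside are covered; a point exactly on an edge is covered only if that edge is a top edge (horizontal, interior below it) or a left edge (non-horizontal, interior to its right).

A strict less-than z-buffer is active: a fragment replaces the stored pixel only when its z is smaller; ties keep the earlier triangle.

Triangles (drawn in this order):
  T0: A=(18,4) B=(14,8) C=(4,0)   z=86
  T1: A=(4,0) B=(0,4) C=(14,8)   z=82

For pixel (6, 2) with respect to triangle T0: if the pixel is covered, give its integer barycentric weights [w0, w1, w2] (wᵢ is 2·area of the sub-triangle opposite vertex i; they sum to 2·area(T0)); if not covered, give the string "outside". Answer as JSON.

T0:
  2·area = 72
  edge (18, 4)→(14, 8): d=(-4,4) right/bottom  bias=-1
  edge (14, 8)→(4, 0): d=(-10,-8) top-left  bias=+0
  edge (4, 0)→(18, 4): d=(14,4) right/bottom  bias=-1
    (3,0)@(7, 1): e=[56,14,2] → X
    (4,0)@(9, 1): e=[48,30,-6] → .
    (10,0)@(21, 1): e=[0,126,-54] → .  [on edge]
    (3,1)@(7, 3): e=[48,-6,30] → .
    (4,1)@(9, 3): e=[40,10,22] → X
    (5,1)@(11, 3): e=[32,26,14] → X
    (6,1)@(13, 3): e=[24,42,6] → X
    (7,1)@(15, 3): e=[16,58,-2] → .
    (9,1)@(19, 3): e=[0,90,-18] → .  [on edge]
    (4,2)@(9, 5): e=[32,-10,50] → .
    (5,2)@(11, 5): e=[24,6,42] → X
    (7,2)@(15, 5): e=[8,38,26] → X
    (8,2)@(17, 5): e=[0,54,18] → .  [on edge]
    (7,3)@(15, 7): e=[0,18,54] → .  [on edge]
    (6,4)@(13, 9): e=[0,-18,90] → .  [on edge]
    (5,5)@(11, 11): e=[0,-54,126] → .  [on edge]
    (4,6)@(9, 13): e=[0,-90,162] → .  [on edge]
    (3,7)@(7, 15): e=[0,-126,198] → .  [on edge]
    (2,8)@(5, 17): e=[0,-162,234] → .  [on edge]
    (1,9)@(3, 19): e=[0,-198,270] → .  [on edge]
    (0,10)@(1, 21): e=[0,-234,306] → .  [on edge]
  covered (8 px):
    . . . X . . . . . . .
    . . . . X X X . . . .
    . . . . . X X X . . .
    . . . . . . X . . . .
    . . . . . . . . . . .
    . . . . . . . . . . .
    . . . . . . . . . . .
    . . . . . . . . . . .
    . . . . . . . . . . .
    . . . . . . . . . . .
    . . . . . . . . . . .
T1:
  2·area = 72  (B↔C swapped to make it positive)
  edge (4, 0)→(14, 8): d=(10,8) right/bottom  bias=-1
  edge (14, 8)→(0, 4): d=(-14,-4) top-left  bias=+0
  edge (0, 4)→(4, 0): d=(4,-4) top-left  bias=+0
    (1,0)@(3, 1): e=[18,54,0] → X  [on edge]
    (2,0)@(5, 1): e=[2,62,8] → X
    (3,0)@(7, 1): e=[-14,70,16] → .
    (0,1)@(1, 3): e=[54,18,0] → X  [on edge]
    (3,1)@(7, 3): e=[6,42,24] → X
    (4,1)@(9, 3): e=[-10,50,32] → .
    (0,2)@(1, 5): e=[74,-10,8] → .
    (1,2)@(3, 5): e=[58,-2,16] → .
    (2,2)@(5, 5): e=[42,6,24] → X
    (4,2)@(9, 5): e=[10,22,40] → X
    (5,2)@(11, 5): e=[-6,30,48] → .
    (2,3)@(5, 7): e=[62,-22,32] → .
  covered (10 px):
    . X X . . . . . . . .
    X X X X . . . . . . .
    . . X X X . . . . . .
    . . . . . X . . . . .
    . . . . . . . . . . .
    . . . . . . . . . . .
    . . . . . . . . . . .
    . . . . . . . . . . .
    . . . . . . . . . . .
    . . . . . . . . . . .
    . . . . . . . . . . .

Result: [22,34,16]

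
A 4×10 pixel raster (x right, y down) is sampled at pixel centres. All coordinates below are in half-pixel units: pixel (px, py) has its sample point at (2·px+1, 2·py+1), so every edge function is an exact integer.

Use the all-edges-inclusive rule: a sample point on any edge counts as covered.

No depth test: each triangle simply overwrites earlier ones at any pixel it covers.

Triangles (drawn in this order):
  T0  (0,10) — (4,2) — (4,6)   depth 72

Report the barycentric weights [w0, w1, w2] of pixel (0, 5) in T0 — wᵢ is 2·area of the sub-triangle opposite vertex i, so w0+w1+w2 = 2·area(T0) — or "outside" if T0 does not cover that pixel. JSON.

T0:
  2·area = 16
  edge (0, 10)→(4, 2): d=(4,-8) inclusive
  edge (4, 2)→(4, 6): d=(0,4) inclusive
  edge (4, 6)→(0, 10): d=(-4,4) inclusive
    (3,1)@(7, 3): e=[28,-12,0] → ·  [on edge]
    (1,2)@(3, 5): e=[4,4,8] → █
    (2,2)@(5, 5): e=[20,-4,0] → ·  [on edge]
    (1,3)@(3, 7): e=[12,4,0] → █  [on edge]
    (2,3)@(5, 7): e=[28,-4,-8] → ·
    (0,4)@(1, 9): e=[4,12,0] → █  [on edge]
    (1,4)@(3, 9): e=[20,4,-8] → ·
    (0,5)@(1, 11): e=[12,12,-8] → ·
  covered (3 px):
    · · · ·
    · · · ·
    · █ · ·
    · █ · ·
    █ · · ·
    · · · ·
    · · · ·
    · · · ·
    · · · ·
    · · · ·

Answer: "outside"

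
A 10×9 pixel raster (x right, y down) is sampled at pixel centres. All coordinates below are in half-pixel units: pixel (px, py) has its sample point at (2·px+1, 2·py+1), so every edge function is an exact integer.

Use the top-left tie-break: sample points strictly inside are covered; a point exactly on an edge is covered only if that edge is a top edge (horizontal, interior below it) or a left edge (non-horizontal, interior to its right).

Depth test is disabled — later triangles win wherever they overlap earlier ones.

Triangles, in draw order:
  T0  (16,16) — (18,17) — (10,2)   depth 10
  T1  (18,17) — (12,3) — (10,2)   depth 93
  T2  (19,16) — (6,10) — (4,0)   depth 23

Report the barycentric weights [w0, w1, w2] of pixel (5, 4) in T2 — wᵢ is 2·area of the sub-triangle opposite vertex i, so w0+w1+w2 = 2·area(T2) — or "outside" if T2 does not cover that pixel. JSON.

T0:
  2·area = 22  (B↔C swapped to make it positive)
  edge (16, 16)→(10, 2): d=(-6,-14) top-left  bias=+0
  edge (10, 2)→(18, 17): d=(8,15) right/bottom  bias=-1
  edge (18, 17)→(16, 16): d=(-2,-1) top-left  bias=+0
    (6,4)@(13, 9): e=[0,11,11] → X  [on edge]
    (7,4)@(15, 9): e=[28,-19,13] → .
    (6,5)@(13, 11): e=[-12,27,7] → .
    (7,6)@(15, 13): e=[4,13,5] → X
    (8,6)@(17, 13): e=[32,-17,7] → .
    (7,7)@(15, 15): e=[-8,29,1] → .
  covered (2 px):
    . . . . . . . . . .
    . . . . . . . . . .
    . . . . . . . . . .
    . . . . . . . . . .
    . . . . . . X . . .
    . . . . . . . . . .
    . . . . . . . X . .
    . . . . . . . . . .
    . . . . . . . . . .
T1:
  2·area = 22  (B↔C swapped to make it positive)
  edge (18, 17)→(10, 2): d=(-8,-15) top-left  bias=+0
  edge (10, 2)→(12, 3): d=(2,1) right/bottom  bias=-1
  edge (12, 3)→(18, 17): d=(6,14) right/bottom  bias=-1
    (5,1)@(11, 3): e=[7,1,14] → X
    (6,1)@(13, 3): e=[37,-1,-14] → .
    (5,2)@(11, 5): e=[-9,5,26] → .
    (6,3)@(13, 7): e=[5,7,10] → X
    (7,3)@(15, 7): e=[35,5,-18] → .
    (6,4)@(13, 9): e=[-11,11,22] → .
    (7,5)@(15, 11): e=[3,13,6] → X
    (8,5)@(17, 11): e=[33,11,-22] → .
    (7,6)@(15, 13): e=[-13,17,18] → .
    (8,7)@(17, 15): e=[1,19,2] → X
    (9,7)@(19, 15): e=[31,17,-26] → .
    (8,8)@(17, 17): e=[-15,23,14] → .
  covered (4 px):
    . . . . . . . . . .
    . . . . . X . . . .
    . . . . . . . . . .
    . . . . . . X . . .
    . . . . . . . . . .
    . . . . . . . X . .
    . . . . . . . . . .
    . . . . . . . . X .
    . . . . . . . . . .
T2:
  2·area = 118
  edge (19, 16)→(6, 10): d=(-13,-6) top-left  bias=+0
  edge (6, 10)→(4, 0): d=(-2,-10) top-left  bias=+0
  edge (4, 0)→(19, 16): d=(15,16) right/bottom  bias=-1
    (2,1)@(5, 3): e=[85,4,29] → X
    (3,1)@(7, 3): e=[97,24,-3] → .
    (2,2)@(5, 5): e=[59,0,59] → X  [on edge]
    (3,2)@(7, 5): e=[71,20,27] → X
    (4,2)@(9, 5): e=[83,40,-5] → .
    (2,3)@(5, 7): e=[33,-4,89] → .
    (3,3)@(7, 7): e=[45,16,57] → X
    (4,3)@(9, 7): e=[57,36,25] → X
    (5,3)@(11, 7): e=[69,56,-7] → .
    (3,4)@(7, 9): e=[19,12,87] → X
    (5,4)@(11, 9): e=[43,52,23] → X
    (6,4)@(13, 9): e=[55,72,-9] → .
    (3,7)@(7, 15): e=[-59,0,177] → .  [on edge]
  covered (14 px):
    . . . . . . . . . .
    . . X . . . . . . .
    . . X X . . . . . .
    . . . X X . . . . .
    . . . X X X . . . .
    . . . . X X X . . .
    . . . . . . X X . .
    . . . . . . . . X .
    . . . . . . . . . .

Final: [52,23,43]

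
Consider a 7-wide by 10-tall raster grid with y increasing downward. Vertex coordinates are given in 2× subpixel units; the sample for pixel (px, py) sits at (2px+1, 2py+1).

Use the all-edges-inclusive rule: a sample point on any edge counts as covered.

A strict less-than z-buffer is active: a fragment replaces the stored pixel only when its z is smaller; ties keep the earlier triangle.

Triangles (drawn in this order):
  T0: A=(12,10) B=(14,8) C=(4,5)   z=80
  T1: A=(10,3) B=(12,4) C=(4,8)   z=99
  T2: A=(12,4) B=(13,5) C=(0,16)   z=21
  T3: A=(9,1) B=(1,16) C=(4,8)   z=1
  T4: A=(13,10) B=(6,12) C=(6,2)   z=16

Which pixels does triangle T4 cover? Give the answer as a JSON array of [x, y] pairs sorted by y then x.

T0:
  2·area = 26  (B↔C swapped to make it positive)
  edge (12, 10)→(4, 5): d=(-8,-5) inclusive
  edge (4, 5)→(14, 8): d=(10,3) inclusive
  edge (14, 8)→(12, 10): d=(-2,2) inclusive
    (4,3)@(9, 7): e=[9,5,12] → X
    (5,3)@(11, 7): e=[19,-1,8] → .
    (4,4)@(9, 9): e=[-7,25,8] → .
    (5,4)@(11, 9): e=[3,19,4] → X
    (6,4)@(13, 9): e=[13,13,0] → X  [on edge]
    (5,5)@(11, 11): e=[-13,39,0] → .  [on edge]
    (6,5)@(13, 11): e=[-3,33,-4] → .
    (4,6)@(9, 13): e=[-39,65,0] → .  [on edge]
    (3,7)@(7, 15): e=[-65,91,0] → .  [on edge]
    (2,8)@(5, 17): e=[-91,117,0] → .  [on edge]
    (1,9)@(3, 19): e=[-117,143,0] → .  [on edge]
  covered (3 px):
    . . . . . . .
    . . . . . . .
    . . . . . . .
    . . . . X . .
    . . . . . X X
    . . . . . . .
    . . . . . . .
    . . . . . . .
    . . . . . . .
    . . . . . . .
T1:
  2·area = 16
  edge (10, 3)→(12, 4): d=(2,1) inclusive
  edge (12, 4)→(4, 8): d=(-8,4) inclusive
  edge (4, 8)→(10, 3): d=(6,-5) inclusive
    (4,2)@(9, 5): e=[5,4,7] → X
    (5,2)@(11, 5): e=[3,-4,17] → .
    (4,3)@(9, 7): e=[9,-12,19] → .
  covered (1 px):
    . . . . . . .
    . . . . . . .
    . . . . X . .
    . . . . . . .
    . . . . . . .
    . . . . . . .
    . . . . . . .
    . . . . . . .
    . . . . . . .
    . . . . . . .
T2:
  2·area = 24
  edge (12, 4)→(13, 5): d=(1,1) inclusive
  edge (13, 5)→(0, 16): d=(-13,11) inclusive
  edge (0, 16)→(12, 4): d=(12,-12) inclusive
    (4,0)@(9, 1): e=[0,96,-72] → .  [on edge]
    (5,1)@(11, 3): e=[0,48,-24] → .  [on edge]
    (6,1)@(13, 3): e=[-2,26,0] → .  [on edge]
    (5,2)@(11, 5): e=[2,22,0] → X  [on edge]
    (6,2)@(13, 5): e=[0,0,24] → X  [on edge]
    (4,3)@(9, 7): e=[6,18,0] → X  [on edge]
    (5,3)@(11, 7): e=[4,-4,24] → .
    (6,3)@(13, 7): e=[2,-26,48] → .
    (3,4)@(7, 9): e=[10,14,0] → X  [on edge]
    (4,4)@(9, 9): e=[8,-8,24] → .
    (2,5)@(5, 11): e=[14,10,0] → X  [on edge]
    (3,5)@(7, 11): e=[12,-12,24] → .
    (1,6)@(3, 13): e=[18,6,0] → X  [on edge]
    (0,7)@(1, 15): e=[22,2,0] → X  [on edge]
  covered (7 px):
    . . . . . . .
    . . . . . . .
    . . . . . X X
    . . . . X . .
    . . . X . . .
    . . X . . . .
    . X . . . . .
    X . . . . . .
    . . . . . . .
    . . . . . . .
T3:
  2·area = 19
  edge (9, 1)→(1, 16): d=(-8,15) inclusive
  edge (1, 16)→(4, 8): d=(3,-8) inclusive
  edge (4, 8)→(9, 1): d=(5,-7) inclusive
    (4,0)@(9, 1): e=[0,19,0] → X  [on edge]
    (5,0)@(11, 1): e=[-30,35,14] → .
    (4,1)@(9, 3): e=[-16,25,10] → .
    (2,3)@(5, 7): e=[12,5,2] → X
    (3,3)@(7, 7): e=[-18,21,16] → .
    (2,4)@(5, 9): e=[-4,11,12] → .
    (1,5)@(3, 11): e=[10,1,8] → X
    (2,5)@(5, 11): e=[-20,17,22] → .
    (1,6)@(3, 13): e=[-6,7,18] → .
  covered (3 px):
    . . . . X . .
    . . . . . . .
    . . . . . . .
    . . X . . . .
    . . . . . . .
    . X . . . . .
    . . . . . . .
    . . . . . . .
    . . . . . . .
    . . . . . . .
T4:
  2·area = 70
  edge (13, 10)→(6, 12): d=(-7,2) inclusive
  edge (6, 12)→(6, 2): d=(0,-10) inclusive
  edge (6, 2)→(13, 10): d=(7,8) inclusive
    (3,2)@(7, 5): e=[47,10,13] → X
    (4,2)@(9, 5): e=[43,30,-3] → .
    (3,3)@(7, 7): e=[33,10,27] → X
    (4,3)@(9, 7): e=[29,30,11] → X
    (5,3)@(11, 7): e=[25,50,-5] → .
    (3,4)@(7, 9): e=[19,10,41] → X
    (5,4)@(11, 9): e=[11,50,9] → X
    (6,4)@(13, 9): e=[7,70,-7] → .
    (3,5)@(7, 11): e=[5,10,55] → X
    (5,5)@(11, 11): e=[-3,50,23] → .
    (3,6)@(7, 13): e=[-9,10,69] → .
    (4,6)@(9, 13): e=[-13,30,53] → .
  covered (8 px):
    . . . . . . .
    . . . . . . .
    . . . X . . .
    . . . X X . .
    . . . X X X .
    . . . X X . .
    . . . . . . .
    . . . . . . .
    . . . . . . .
    . . . . . . .

Final: [[3,2],[3,3],[4,3],[3,4],[4,4],[5,4],[3,5],[4,5]]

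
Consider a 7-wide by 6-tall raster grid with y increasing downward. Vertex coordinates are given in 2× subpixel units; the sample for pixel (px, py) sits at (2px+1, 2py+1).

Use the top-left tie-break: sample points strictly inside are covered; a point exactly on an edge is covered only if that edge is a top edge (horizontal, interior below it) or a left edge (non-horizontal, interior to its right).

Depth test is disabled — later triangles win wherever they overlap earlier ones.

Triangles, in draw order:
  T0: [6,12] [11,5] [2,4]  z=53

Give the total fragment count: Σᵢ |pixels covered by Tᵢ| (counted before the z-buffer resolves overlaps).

T0:
  2·area = 68  (B↔C swapped to make it positive)
  edge (6, 12)→(2, 4): d=(-4,-8) top-left  bias=+0
  edge (2, 4)→(11, 5): d=(9,1) right/bottom  bias=-1
  edge (11, 5)→(6, 12): d=(-5,7) right/bottom  bias=-1
    (1,2)@(3, 5): e=[4,8,56] → █
    (2,2)@(5, 5): e=[20,6,42] → █
    (3,2)@(7, 5): e=[36,4,28] → █
    (4,2)@(9, 5): e=[52,2,14] → █
    (5,2)@(11, 5): e=[68,0,0] → ·  [on edge]
    (1,3)@(3, 7): e=[-4,26,46] → ·
    (2,3)@(5, 7): e=[12,24,32] → █
    (5,3)@(11, 7): e=[60,18,-10] → ·
    (2,4)@(5, 9): e=[4,42,22] → █
    (4,4)@(9, 9): e=[36,38,-6] → ·
    (2,5)@(5, 11): e=[-4,60,12] → ·
    (3,5)@(7, 11): e=[12,58,-2] → ·
  covered (9 px):
    · · · · · · ·
    · · · · · · ·
    · █ █ █ █ · ·
    · · █ █ █ · ·
    · · █ █ · · ·
    · · · · · · ·

Final: 9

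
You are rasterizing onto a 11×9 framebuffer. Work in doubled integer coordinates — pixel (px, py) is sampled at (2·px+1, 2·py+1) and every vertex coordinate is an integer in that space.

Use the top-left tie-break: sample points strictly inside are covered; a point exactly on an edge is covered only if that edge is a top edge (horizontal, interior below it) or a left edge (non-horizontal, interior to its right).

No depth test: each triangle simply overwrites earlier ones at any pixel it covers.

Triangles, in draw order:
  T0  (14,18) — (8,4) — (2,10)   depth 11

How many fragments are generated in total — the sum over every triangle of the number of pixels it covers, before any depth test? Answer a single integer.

T0:
  2·area = 120  (B↔C swapped to make it positive)
  edge (14, 18)→(2, 10): d=(-12,-8) top-left  bias=+0
  edge (2, 10)→(8, 4): d=(6,-6) top-left  bias=+0
  edge (8, 4)→(14, 18): d=(6,14) right/bottom  bias=-1
    (5,0)@(11, 1): e=[180,0,-60] → ·  [on edge]
    (4,1)@(9, 3): e=[140,0,-20] → ·  [on edge]
    (3,2)@(7, 5): e=[100,0,20] → █  [on edge]
    (4,2)@(9, 5): e=[116,12,-8] → ·
    (2,3)@(5, 7): e=[60,0,60] → █  [on edge]
    (4,3)@(9, 7): e=[92,24,4] → █
    (5,3)@(11, 7): e=[108,36,-24] → ·
    (1,4)@(3, 9): e=[20,0,100] → █  [on edge]
    (5,4)@(11, 9): e=[84,48,-12] → ·
    (0,5)@(1, 11): e=[-20,0,140] → ·  [on edge]
    (1,5)@(3, 11): e=[-4,12,112] → ·
    (2,5)@(5, 11): e=[12,24,84] → █
    (5,5)@(11, 11): e=[60,60,0] → ·  [on edge]
  covered (16 px):
    · · · · · · · · · · ·
    · · · · · · · · · · ·
    · · · █ · · · · · · ·
    · · █ █ █ · · · · · ·
    · █ █ █ █ · · · · · ·
    · · █ █ █ · · · · · ·
    · · · █ █ █ · · · · ·
    · · · · · █ · · · · ·
    · · · · · · █ · · · ·

Answer: 16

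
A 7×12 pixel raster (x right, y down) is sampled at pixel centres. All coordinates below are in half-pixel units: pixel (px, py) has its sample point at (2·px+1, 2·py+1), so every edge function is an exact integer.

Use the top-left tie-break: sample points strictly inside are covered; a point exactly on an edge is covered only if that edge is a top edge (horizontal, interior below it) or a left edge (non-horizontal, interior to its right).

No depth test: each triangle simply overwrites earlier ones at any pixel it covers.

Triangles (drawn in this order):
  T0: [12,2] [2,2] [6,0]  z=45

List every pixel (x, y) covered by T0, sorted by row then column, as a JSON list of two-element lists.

T0:
  2·area = 20
  edge (12, 2)→(2, 2): d=(-10,0) right/bottom  bias=-1
  edge (2, 2)→(6, 0): d=(4,-2) top-left  bias=+0
  edge (6, 0)→(12, 2): d=(6,2) right/bottom  bias=-1
    (2,0)@(5, 1): e=[10,2,8] → #
    (3,0)@(7, 1): e=[10,6,4] → #
    (4,0)@(9, 1): e=[10,10,0] → ·  [on edge]
    (2,1)@(5, 3): e=[-10,10,20] → ·
    (3,1)@(7, 3): e=[-10,14,16] → ·
  covered (2 px):
    · · # # · · ·
    · · · · · · ·
    · · · · · · ·
    · · · · · · ·
    · · · · · · ·
    · · · · · · ·
    · · · · · · ·
    · · · · · · ·
    · · · · · · ·
    · · · · · · ·
    · · · · · · ·
    · · · · · · ·

Final: [[2,0],[3,0]]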